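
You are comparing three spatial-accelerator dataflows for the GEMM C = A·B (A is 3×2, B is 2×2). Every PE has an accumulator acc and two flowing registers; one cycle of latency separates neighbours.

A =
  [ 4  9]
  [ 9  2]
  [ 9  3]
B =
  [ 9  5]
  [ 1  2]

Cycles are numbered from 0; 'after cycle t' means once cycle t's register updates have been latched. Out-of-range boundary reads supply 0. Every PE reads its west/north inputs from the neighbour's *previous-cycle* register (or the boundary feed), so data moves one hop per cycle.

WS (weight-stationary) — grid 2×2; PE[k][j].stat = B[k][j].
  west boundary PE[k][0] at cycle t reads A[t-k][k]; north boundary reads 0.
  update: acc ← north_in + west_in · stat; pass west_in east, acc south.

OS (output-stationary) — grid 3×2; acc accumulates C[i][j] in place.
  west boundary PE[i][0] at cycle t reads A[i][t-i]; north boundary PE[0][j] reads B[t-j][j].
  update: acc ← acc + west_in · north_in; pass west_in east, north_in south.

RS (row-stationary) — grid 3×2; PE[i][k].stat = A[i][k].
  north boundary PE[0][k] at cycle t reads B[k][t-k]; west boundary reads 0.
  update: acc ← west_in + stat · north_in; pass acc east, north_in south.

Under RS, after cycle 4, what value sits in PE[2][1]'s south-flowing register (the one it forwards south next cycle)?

RS 3×2: PE[2][1] cycle-by-cycle (with neighbour feeds):
  cycle 0: PE[1][1] → acc 0, east 0, south 0
  cycle 0: PE[2][0] → acc 0, east 0, south 0
  cycle 0: PE[2][1] → acc 0, east 0, south 0
  cycle 1: PE[1][1] → acc 0, east 0, south 0
  cycle 1: PE[2][0] → acc 0, east 0, south 0
  cycle 1: PE[2][1] → acc 0, east 0, south 0
  cycle 2: PE[1][1] → acc 83, east 83, south 1
  cycle 2: PE[2][0] → acc 81, east 81, south 9
  cycle 2: PE[2][1] → acc 0, east 0, south 0
  cycle 3: PE[1][1] → acc 49, east 49, south 2
  cycle 3: PE[2][0] → acc 45, east 45, south 5
  cycle 3: PE[2][1] → acc 84, east 84, south 1
  cycle 4: PE[1][1] → acc 0, east 0, south 0
  cycle 4: PE[2][0] → acc 0, east 0, south 0
  cycle 4: PE[2][1] → acc 51, east 51, south 2

register = 2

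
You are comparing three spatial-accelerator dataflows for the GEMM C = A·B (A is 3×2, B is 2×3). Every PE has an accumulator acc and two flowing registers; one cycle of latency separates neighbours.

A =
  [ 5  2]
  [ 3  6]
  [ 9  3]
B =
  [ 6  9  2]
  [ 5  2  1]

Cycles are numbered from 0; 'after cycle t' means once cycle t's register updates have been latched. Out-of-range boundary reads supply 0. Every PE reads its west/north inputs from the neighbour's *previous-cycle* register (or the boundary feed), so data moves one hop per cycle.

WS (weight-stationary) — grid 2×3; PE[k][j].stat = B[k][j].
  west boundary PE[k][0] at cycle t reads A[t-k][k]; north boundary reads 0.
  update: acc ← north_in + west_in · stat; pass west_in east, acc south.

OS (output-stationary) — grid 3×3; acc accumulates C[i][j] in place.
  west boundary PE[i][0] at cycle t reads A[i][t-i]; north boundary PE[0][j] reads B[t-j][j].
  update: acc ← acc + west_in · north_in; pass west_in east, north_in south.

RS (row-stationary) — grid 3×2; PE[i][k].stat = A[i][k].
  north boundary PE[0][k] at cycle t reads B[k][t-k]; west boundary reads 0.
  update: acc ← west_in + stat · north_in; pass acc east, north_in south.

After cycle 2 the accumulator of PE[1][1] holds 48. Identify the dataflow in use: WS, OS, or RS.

dataflow = RS

WS (2×3 grid), PE[1][1]:
  cycle 0: PE[1][1] → acc 0, east 0, south 0
  cycle 1: PE[1][1] → acc 0, east 0, south 0
  cycle 2: PE[1][1] → acc 49, east 2, south 49
OS (3×3 grid), PE[1][1]:
  cycle 0: PE[1][1] → acc 0, east 0, south 0
  cycle 1: PE[1][1] → acc 0, east 0, south 0
  cycle 2: PE[1][1] → acc 27, east 3, south 9
RS (3×2 grid), PE[1][1]:
  cycle 0: PE[1][1] → acc 0, east 0, south 0
  cycle 1: PE[1][1] → acc 0, east 0, south 0
  cycle 2: PE[1][1] → acc 48, east 48, south 5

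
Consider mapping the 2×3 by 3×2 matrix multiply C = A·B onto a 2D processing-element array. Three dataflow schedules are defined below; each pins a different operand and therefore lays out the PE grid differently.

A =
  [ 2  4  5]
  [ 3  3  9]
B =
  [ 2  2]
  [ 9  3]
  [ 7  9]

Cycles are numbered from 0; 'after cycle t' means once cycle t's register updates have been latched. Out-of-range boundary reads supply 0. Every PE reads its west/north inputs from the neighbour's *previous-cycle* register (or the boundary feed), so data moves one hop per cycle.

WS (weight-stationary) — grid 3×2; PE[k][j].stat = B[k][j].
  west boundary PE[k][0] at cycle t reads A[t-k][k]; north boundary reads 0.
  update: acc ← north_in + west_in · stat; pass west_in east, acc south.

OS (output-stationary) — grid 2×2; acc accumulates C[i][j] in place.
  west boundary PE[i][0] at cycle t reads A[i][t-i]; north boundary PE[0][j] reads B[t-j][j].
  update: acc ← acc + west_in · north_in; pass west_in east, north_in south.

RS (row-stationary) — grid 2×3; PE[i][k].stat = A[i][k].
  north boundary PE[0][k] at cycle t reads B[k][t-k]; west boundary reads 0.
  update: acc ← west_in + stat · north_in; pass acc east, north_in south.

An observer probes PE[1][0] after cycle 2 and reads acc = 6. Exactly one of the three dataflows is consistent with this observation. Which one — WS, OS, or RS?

dataflow = RS

— WS: 3×2; PE[1][0] trace:
  0: (1,0).acc=0  regs=<0,0>
  1: (1,0).acc=40  regs=<4,40>
  2: (1,0).acc=33  regs=<3,33>
— OS: 2×2; PE[1][0] trace:
  0: (1,0).acc=0  regs=<0,0>
  1: (1,0).acc=6  regs=<3,2>
  2: (1,0).acc=33  regs=<3,9>
— RS: 2×3; PE[1][0] trace:
  0: (1,0).acc=0  regs=<0,0>
  1: (1,0).acc=6  regs=<6,2>
  2: (1,0).acc=6  regs=<6,2>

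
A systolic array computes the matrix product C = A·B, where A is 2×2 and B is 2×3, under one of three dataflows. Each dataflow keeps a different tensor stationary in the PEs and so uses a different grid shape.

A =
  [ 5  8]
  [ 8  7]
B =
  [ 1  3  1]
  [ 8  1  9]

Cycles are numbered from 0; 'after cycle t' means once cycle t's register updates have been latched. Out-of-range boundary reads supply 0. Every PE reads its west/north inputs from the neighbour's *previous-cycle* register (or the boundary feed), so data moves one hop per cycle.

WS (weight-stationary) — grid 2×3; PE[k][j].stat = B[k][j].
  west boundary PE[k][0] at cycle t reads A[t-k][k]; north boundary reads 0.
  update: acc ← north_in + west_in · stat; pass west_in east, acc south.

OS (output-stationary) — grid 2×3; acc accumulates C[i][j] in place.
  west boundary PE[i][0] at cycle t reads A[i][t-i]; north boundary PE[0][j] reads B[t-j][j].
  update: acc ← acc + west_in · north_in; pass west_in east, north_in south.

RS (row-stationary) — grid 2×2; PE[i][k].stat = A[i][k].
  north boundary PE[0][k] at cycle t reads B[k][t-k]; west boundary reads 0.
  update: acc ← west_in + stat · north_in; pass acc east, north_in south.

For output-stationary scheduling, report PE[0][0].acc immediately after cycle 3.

Tracing OS — 2×3 array, target PE[0][0]:
  [0] (0,0) acc=5 (h:5 v:1)
  [1] (0,0) acc=69 (h:8 v:8)
  [2] (0,0) acc=69 (h:0 v:0)
  [3] (0,0) acc=69 (h:0 v:0)

PE[0][0].acc = 69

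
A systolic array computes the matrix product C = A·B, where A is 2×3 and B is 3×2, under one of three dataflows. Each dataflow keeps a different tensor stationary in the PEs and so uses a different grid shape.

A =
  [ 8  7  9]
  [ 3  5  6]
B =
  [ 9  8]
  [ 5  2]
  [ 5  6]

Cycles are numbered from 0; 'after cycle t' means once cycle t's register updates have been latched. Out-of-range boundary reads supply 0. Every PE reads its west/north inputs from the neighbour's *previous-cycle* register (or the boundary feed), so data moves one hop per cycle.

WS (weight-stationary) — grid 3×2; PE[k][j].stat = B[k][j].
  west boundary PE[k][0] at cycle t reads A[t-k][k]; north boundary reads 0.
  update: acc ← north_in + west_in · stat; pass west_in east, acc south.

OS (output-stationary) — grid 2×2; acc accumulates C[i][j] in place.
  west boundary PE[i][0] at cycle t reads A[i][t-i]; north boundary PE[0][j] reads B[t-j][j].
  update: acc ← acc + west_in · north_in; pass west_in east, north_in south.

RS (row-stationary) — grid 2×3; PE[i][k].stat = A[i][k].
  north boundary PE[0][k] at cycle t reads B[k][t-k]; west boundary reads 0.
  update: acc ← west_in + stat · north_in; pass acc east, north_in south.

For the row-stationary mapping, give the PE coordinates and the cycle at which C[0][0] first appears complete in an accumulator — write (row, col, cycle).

Under RS, C[0][0] lands at PE[0][2]:
  c0 r0c2: 0 / 0 / 0
  c1 r0c2: 0 / 0 / 0
  c2 r0c2: 152 / 152 / 5

(row, col, cycle) = (0, 2, 2)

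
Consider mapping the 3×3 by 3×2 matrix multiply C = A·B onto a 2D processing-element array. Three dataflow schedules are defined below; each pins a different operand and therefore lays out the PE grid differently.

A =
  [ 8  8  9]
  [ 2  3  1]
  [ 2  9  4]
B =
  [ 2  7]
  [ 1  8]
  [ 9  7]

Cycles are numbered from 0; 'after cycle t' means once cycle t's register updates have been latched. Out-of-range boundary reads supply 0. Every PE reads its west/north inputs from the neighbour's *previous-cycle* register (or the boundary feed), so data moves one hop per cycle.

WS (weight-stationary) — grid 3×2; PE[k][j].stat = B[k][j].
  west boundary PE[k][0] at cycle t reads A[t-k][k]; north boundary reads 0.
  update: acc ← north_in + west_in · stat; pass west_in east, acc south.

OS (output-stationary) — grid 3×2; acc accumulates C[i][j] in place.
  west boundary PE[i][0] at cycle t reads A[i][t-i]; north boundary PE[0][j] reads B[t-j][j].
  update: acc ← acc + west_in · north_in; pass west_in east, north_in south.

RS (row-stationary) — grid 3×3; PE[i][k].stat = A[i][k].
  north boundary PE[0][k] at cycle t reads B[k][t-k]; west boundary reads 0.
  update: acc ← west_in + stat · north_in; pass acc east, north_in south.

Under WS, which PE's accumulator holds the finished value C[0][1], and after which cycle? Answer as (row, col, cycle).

WS — PE[2][1] is where C[0][1] collects:
  [0] (2,1) acc=0 (h:0 v:0)
  [1] (2,1) acc=0 (h:0 v:0)
  [2] (2,1) acc=0 (h:0 v:0)
  [3] (2,1) acc=183 (h:9 v:183)

(row, col, cycle) = (2, 1, 3)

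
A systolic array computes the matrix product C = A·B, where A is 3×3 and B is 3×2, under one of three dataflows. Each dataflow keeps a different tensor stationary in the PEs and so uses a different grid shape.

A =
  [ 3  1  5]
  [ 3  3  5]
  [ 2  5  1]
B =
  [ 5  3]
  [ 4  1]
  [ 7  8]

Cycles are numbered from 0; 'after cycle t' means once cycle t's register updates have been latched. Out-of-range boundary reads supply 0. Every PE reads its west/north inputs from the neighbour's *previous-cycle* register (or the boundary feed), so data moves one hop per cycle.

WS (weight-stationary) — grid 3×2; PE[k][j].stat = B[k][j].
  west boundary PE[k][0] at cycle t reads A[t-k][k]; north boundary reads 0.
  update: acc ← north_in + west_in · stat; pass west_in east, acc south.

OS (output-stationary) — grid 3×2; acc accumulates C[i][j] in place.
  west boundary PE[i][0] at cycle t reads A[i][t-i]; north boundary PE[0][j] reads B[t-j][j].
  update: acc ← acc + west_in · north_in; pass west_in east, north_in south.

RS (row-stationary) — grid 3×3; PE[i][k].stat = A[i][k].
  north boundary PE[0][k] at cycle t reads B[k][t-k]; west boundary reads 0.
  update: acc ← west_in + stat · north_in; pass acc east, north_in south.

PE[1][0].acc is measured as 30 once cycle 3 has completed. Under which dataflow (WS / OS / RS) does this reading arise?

Under WS (3×2), PE[1][0]:
  cycle 0: PE[1][0] → acc 0, east 0, south 0
  cycle 1: PE[1][0] → acc 19, east 1, south 19
  cycle 2: PE[1][0] → acc 27, east 3, south 27
  cycle 3: PE[1][0] → acc 30, east 5, south 30
Under OS (3×2), PE[1][0]:
  cycle 0: PE[1][0] → acc 0, east 0, south 0
  cycle 1: PE[1][0] → acc 15, east 3, south 5
  cycle 2: PE[1][0] → acc 27, east 3, south 4
  cycle 3: PE[1][0] → acc 62, east 5, south 7
Under RS (3×3), PE[1][0]:
  cycle 0: PE[1][0] → acc 0, east 0, south 0
  cycle 1: PE[1][0] → acc 15, east 15, south 5
  cycle 2: PE[1][0] → acc 9, east 9, south 3
  cycle 3: PE[1][0] → acc 0, east 0, south 0

dataflow = WS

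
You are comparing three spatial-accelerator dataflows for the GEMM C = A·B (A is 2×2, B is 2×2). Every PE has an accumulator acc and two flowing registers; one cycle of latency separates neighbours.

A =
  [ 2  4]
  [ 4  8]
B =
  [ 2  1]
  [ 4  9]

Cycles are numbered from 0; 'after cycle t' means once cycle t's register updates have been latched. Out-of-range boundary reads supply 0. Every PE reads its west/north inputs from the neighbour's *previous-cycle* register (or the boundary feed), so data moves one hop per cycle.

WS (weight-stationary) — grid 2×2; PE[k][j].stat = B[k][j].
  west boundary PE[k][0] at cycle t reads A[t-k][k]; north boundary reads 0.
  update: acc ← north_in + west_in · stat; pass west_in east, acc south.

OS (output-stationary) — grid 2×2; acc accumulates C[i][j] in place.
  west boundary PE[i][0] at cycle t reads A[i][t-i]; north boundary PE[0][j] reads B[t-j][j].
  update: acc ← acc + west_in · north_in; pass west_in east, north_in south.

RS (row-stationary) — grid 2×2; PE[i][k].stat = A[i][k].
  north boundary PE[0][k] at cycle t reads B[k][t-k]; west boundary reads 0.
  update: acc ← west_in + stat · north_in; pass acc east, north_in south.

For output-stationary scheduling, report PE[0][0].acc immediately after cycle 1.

OS (2×2). Following PE[0][0] plus its west/north inputs:
  t=0 PE[0][0]: acc=4 h=2 v=2
  t=1 PE[0][0]: acc=20 h=4 v=4

PE[0][0].acc = 20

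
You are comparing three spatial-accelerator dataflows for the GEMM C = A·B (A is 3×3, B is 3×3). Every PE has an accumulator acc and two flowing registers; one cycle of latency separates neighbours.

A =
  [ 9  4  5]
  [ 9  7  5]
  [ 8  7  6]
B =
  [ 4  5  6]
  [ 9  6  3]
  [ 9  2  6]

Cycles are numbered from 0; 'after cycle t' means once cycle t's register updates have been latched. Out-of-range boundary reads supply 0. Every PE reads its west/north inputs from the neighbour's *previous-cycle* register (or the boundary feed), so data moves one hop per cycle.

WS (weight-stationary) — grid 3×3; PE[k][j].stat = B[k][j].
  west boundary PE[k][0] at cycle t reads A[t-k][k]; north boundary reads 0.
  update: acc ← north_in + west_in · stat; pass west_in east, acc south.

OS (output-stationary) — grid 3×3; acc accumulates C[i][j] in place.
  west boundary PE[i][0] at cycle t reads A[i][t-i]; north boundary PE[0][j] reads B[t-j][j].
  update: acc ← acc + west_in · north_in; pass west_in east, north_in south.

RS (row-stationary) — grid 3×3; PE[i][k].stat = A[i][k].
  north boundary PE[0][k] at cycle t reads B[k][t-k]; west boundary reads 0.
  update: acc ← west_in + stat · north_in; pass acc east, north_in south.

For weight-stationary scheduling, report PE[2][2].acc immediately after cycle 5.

WS 3×3: PE[2][2] cycle-by-cycle (with neighbour feeds):
  after 0 — PE[1][2] acc=0, pass-E 0, pass-S 0
  after 0 — PE[2][1] acc=0, pass-E 0, pass-S 0
  after 0 — PE[2][2] acc=0, pass-E 0, pass-S 0
  after 1 — PE[1][2] acc=0, pass-E 0, pass-S 0
  after 1 — PE[2][1] acc=0, pass-E 0, pass-S 0
  after 1 — PE[2][2] acc=0, pass-E 0, pass-S 0
  after 2 — PE[1][2] acc=0, pass-E 0, pass-S 0
  after 2 — PE[2][1] acc=0, pass-E 0, pass-S 0
  after 2 — PE[2][2] acc=0, pass-E 0, pass-S 0
  after 3 — PE[1][2] acc=66, pass-E 4, pass-S 66
  after 3 — PE[2][1] acc=79, pass-E 5, pass-S 79
  after 3 — PE[2][2] acc=0, pass-E 0, pass-S 0
  after 4 — PE[1][2] acc=75, pass-E 7, pass-S 75
  after 4 — PE[2][1] acc=97, pass-E 5, pass-S 97
  after 4 — PE[2][2] acc=96, pass-E 5, pass-S 96
  after 5 — PE[1][2] acc=69, pass-E 7, pass-S 69
  after 5 — PE[2][1] acc=94, pass-E 6, pass-S 94
  after 5 — PE[2][2] acc=105, pass-E 5, pass-S 105

PE[2][2].acc = 105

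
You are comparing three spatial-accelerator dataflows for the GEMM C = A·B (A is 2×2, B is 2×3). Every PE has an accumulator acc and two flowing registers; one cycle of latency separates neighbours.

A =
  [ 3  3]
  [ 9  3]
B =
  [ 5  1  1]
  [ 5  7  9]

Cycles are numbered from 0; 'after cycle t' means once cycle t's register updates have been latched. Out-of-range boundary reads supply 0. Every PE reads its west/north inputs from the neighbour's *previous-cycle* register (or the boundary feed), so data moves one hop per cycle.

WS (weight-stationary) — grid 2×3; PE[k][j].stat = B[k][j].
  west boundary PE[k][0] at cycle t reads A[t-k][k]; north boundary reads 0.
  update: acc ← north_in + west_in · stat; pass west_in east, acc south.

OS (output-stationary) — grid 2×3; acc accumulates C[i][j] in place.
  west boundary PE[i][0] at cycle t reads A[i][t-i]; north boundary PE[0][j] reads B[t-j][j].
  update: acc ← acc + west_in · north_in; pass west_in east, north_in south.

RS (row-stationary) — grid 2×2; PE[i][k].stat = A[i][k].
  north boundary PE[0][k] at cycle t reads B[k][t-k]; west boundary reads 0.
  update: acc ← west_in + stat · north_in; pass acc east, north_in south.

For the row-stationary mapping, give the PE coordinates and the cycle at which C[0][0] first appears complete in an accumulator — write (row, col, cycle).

(row, col, cycle) = (0, 1, 1)

Under RS, C[0][0] lands at PE[0][1]:
  0: (0,1).acc=0  regs=<0,0>
  1: (0,1).acc=30  regs=<30,5>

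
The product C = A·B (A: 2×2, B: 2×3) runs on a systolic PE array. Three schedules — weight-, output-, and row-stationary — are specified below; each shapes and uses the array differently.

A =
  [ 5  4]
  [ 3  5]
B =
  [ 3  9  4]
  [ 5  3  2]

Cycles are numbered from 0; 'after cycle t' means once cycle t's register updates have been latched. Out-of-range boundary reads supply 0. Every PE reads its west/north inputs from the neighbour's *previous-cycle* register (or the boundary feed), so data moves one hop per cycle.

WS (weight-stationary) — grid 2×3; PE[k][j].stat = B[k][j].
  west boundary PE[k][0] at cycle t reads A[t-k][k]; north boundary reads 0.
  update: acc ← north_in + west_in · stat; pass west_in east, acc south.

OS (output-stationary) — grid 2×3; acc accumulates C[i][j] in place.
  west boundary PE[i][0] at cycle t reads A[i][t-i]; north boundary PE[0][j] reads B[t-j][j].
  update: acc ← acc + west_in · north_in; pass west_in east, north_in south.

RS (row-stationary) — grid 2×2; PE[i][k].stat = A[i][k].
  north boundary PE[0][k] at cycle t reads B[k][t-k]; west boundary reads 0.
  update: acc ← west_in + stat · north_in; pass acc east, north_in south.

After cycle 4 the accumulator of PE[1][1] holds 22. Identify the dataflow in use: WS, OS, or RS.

WS [2×3] PE[1][1] across cycles:
  t=0 PE[1][1]: acc=0 h=0 v=0
  t=1 PE[1][1]: acc=0 h=0 v=0
  t=2 PE[1][1]: acc=57 h=4 v=57
  t=3 PE[1][1]: acc=42 h=5 v=42
  t=4 PE[1][1]: acc=0 h=0 v=0
OS [2×3] PE[1][1] across cycles:
  t=0 PE[1][1]: acc=0 h=0 v=0
  t=1 PE[1][1]: acc=0 h=0 v=0
  t=2 PE[1][1]: acc=27 h=3 v=9
  t=3 PE[1][1]: acc=42 h=5 v=3
  t=4 PE[1][1]: acc=42 h=0 v=0
RS [2×2] PE[1][1] across cycles:
  t=0 PE[1][1]: acc=0 h=0 v=0
  t=1 PE[1][1]: acc=0 h=0 v=0
  t=2 PE[1][1]: acc=34 h=34 v=5
  t=3 PE[1][1]: acc=42 h=42 v=3
  t=4 PE[1][1]: acc=22 h=22 v=2

dataflow = RS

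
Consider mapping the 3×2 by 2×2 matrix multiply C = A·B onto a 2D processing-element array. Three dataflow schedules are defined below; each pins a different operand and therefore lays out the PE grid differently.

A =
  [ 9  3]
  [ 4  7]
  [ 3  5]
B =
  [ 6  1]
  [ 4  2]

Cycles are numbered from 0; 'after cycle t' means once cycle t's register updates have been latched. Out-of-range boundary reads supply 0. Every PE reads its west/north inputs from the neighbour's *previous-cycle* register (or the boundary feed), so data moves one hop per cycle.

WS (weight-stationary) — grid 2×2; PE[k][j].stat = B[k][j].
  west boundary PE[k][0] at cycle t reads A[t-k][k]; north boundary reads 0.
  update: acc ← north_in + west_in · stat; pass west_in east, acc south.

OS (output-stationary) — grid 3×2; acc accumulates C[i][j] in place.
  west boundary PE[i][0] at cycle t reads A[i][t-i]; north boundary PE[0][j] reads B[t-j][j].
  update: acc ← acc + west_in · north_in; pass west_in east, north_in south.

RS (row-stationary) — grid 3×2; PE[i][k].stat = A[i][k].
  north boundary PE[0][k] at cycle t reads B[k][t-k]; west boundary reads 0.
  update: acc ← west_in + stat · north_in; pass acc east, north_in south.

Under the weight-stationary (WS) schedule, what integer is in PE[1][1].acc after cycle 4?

WS (2×2). Following PE[1][1] plus its west/north inputs:
  c0 r0c1: 0 / 0 / 0
  c0 r1c0: 0 / 0 / 0
  c0 r1c1: 0 / 0 / 0
  c1 r0c1: 9 / 9 / 9
  c1 r1c0: 66 / 3 / 66
  c1 r1c1: 0 / 0 / 0
  c2 r0c1: 4 / 4 / 4
  c2 r1c0: 52 / 7 / 52
  c2 r1c1: 15 / 3 / 15
  c3 r0c1: 3 / 3 / 3
  c3 r1c0: 38 / 5 / 38
  c3 r1c1: 18 / 7 / 18
  c4 r0c1: 0 / 0 / 0
  c4 r1c0: 0 / 0 / 0
  c4 r1c1: 13 / 5 / 13

PE[1][1].acc = 13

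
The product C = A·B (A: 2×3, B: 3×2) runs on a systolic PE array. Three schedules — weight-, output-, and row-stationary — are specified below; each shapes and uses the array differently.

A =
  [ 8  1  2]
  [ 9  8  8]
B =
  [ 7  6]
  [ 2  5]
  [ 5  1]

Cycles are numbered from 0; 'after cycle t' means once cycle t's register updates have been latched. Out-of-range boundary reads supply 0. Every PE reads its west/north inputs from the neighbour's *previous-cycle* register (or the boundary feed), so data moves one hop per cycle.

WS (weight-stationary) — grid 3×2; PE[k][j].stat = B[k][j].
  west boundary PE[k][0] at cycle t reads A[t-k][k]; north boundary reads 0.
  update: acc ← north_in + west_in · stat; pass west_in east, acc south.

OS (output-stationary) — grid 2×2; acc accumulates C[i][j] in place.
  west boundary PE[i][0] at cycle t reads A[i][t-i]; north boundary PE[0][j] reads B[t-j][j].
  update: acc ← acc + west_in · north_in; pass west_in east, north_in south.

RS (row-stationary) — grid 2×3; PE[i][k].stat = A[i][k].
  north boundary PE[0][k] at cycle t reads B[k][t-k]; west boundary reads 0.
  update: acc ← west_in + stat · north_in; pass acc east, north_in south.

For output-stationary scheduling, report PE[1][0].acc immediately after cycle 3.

PE[1][0].acc = 119

OS on a 2×2 grid — tracing PE[1][0] and its feeders:
  step 0 · PE0,0: acc=56; fwd→8 fwd↓7
  step 0 · PE1,0: acc=0; fwd→0 fwd↓0
  step 1 · PE0,0: acc=58; fwd→1 fwd↓2
  step 1 · PE1,0: acc=63; fwd→9 fwd↓7
  step 2 · PE0,0: acc=68; fwd→2 fwd↓5
  step 2 · PE1,0: acc=79; fwd→8 fwd↓2
  step 3 · PE0,0: acc=68; fwd→0 fwd↓0
  step 3 · PE1,0: acc=119; fwd→8 fwd↓5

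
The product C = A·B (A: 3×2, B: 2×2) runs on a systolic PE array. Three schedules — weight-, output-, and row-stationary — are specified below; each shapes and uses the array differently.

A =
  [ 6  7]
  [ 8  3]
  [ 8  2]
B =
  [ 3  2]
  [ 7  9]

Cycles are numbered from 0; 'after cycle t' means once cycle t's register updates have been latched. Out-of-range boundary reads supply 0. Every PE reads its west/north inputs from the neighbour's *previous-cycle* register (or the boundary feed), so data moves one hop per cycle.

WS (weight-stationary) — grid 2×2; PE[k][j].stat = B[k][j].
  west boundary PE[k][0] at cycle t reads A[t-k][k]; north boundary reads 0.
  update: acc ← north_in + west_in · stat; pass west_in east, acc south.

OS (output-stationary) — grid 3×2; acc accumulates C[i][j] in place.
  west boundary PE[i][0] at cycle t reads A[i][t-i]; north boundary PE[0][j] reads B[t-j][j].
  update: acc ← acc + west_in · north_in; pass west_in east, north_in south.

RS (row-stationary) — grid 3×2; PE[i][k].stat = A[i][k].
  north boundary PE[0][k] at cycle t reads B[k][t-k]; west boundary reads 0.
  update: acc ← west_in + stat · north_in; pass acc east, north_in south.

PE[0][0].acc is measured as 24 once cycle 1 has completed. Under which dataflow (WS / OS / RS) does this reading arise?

dataflow = WS

WS (2×2 grid), PE[0][0]:
  cycle 0: PE[0][0] → acc 18, east 6, south 18
  cycle 1: PE[0][0] → acc 24, east 8, south 24
OS (3×2 grid), PE[0][0]:
  cycle 0: PE[0][0] → acc 18, east 6, south 3
  cycle 1: PE[0][0] → acc 67, east 7, south 7
RS (3×2 grid), PE[0][0]:
  cycle 0: PE[0][0] → acc 18, east 18, south 3
  cycle 1: PE[0][0] → acc 12, east 12, south 2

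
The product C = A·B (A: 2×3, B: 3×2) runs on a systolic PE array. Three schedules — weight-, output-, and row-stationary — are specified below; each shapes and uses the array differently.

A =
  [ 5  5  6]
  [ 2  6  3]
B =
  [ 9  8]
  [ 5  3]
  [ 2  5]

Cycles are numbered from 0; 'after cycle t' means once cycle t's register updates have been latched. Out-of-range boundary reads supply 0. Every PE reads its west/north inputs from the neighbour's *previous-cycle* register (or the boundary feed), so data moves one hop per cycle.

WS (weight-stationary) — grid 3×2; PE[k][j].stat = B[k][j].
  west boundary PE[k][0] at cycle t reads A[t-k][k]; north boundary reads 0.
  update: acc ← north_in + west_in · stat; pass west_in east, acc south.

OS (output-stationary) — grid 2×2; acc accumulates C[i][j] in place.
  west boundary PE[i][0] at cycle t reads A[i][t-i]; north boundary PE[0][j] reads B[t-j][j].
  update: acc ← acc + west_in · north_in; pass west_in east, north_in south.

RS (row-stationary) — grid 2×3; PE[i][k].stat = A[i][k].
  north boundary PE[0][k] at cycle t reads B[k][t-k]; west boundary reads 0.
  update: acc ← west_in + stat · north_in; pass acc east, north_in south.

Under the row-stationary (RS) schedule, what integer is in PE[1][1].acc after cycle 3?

PE[1][1].acc = 34

RS on a 2×3 grid — tracing PE[1][1] and its feeders:
  @0  [0,1]  acc 0  |  →0  ↓0
  @0  [1,0]  acc 0  |  →0  ↓0
  @0  [1,1]  acc 0  |  →0  ↓0
  @1  [0,1]  acc 70  |  →70  ↓5
  @1  [1,0]  acc 18  |  →18  ↓9
  @1  [1,1]  acc 0  |  →0  ↓0
  @2  [0,1]  acc 55  |  →55  ↓3
  @2  [1,0]  acc 16  |  →16  ↓8
  @2  [1,1]  acc 48  |  →48  ↓5
  @3  [0,1]  acc 0  |  →0  ↓0
  @3  [1,0]  acc 0  |  →0  ↓0
  @3  [1,1]  acc 34  |  →34  ↓3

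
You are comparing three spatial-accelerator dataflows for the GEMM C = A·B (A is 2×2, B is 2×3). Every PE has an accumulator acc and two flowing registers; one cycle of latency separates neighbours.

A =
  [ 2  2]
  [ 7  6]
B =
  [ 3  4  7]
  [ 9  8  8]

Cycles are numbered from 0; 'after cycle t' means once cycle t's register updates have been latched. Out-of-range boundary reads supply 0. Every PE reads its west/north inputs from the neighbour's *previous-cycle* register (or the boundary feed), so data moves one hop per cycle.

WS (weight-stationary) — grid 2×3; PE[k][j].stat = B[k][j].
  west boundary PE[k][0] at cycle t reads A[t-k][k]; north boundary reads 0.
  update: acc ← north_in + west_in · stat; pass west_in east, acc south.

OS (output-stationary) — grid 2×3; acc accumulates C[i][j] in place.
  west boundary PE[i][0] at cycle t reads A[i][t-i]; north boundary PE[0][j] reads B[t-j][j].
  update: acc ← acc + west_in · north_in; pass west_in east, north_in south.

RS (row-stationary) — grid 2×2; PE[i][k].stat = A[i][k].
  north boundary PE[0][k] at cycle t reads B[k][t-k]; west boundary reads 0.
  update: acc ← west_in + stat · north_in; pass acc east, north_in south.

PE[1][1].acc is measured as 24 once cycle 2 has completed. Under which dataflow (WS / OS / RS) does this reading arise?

WS (2×3 grid), PE[1][1]:
  0: (1,1).acc=0  regs=<0,0>
  1: (1,1).acc=0  regs=<0,0>
  2: (1,1).acc=24  regs=<2,24>
OS (2×3 grid), PE[1][1]:
  0: (1,1).acc=0  regs=<0,0>
  1: (1,1).acc=0  regs=<0,0>
  2: (1,1).acc=28  regs=<7,4>
RS (2×2 grid), PE[1][1]:
  0: (1,1).acc=0  regs=<0,0>
  1: (1,1).acc=0  regs=<0,0>
  2: (1,1).acc=75  regs=<75,9>

dataflow = WS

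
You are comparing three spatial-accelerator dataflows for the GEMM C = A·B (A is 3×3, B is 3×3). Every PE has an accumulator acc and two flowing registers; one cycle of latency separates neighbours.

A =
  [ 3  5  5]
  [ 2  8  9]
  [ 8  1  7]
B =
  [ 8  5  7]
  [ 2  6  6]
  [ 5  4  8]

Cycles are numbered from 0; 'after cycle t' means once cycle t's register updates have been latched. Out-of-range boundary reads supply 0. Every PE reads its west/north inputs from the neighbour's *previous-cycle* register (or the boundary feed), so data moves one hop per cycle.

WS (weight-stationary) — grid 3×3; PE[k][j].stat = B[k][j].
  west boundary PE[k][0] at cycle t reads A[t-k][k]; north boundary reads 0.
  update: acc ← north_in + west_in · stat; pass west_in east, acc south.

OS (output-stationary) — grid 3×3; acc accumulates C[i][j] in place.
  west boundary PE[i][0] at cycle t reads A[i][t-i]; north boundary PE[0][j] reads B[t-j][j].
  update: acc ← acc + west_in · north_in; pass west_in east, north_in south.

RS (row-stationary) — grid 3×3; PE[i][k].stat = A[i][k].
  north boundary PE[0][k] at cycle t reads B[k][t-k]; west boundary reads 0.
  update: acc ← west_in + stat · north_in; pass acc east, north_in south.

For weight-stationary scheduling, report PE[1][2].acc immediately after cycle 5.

PE[1][2].acc = 62

WS (3×3). Following PE[1][2] plus its west/north inputs:
  [0] (0,2) acc=0 (h:0 v:0)
  [0] (1,1) acc=0 (h:0 v:0)
  [0] (1,2) acc=0 (h:0 v:0)
  [1] (0,2) acc=0 (h:0 v:0)
  [1] (1,1) acc=0 (h:0 v:0)
  [1] (1,2) acc=0 (h:0 v:0)
  [2] (0,2) acc=21 (h:3 v:21)
  [2] (1,1) acc=45 (h:5 v:45)
  [2] (1,2) acc=0 (h:0 v:0)
  [3] (0,2) acc=14 (h:2 v:14)
  [3] (1,1) acc=58 (h:8 v:58)
  [3] (1,2) acc=51 (h:5 v:51)
  [4] (0,2) acc=56 (h:8 v:56)
  [4] (1,1) acc=46 (h:1 v:46)
  [4] (1,2) acc=62 (h:8 v:62)
  [5] (0,2) acc=0 (h:0 v:0)
  [5] (1,1) acc=0 (h:0 v:0)
  [5] (1,2) acc=62 (h:1 v:62)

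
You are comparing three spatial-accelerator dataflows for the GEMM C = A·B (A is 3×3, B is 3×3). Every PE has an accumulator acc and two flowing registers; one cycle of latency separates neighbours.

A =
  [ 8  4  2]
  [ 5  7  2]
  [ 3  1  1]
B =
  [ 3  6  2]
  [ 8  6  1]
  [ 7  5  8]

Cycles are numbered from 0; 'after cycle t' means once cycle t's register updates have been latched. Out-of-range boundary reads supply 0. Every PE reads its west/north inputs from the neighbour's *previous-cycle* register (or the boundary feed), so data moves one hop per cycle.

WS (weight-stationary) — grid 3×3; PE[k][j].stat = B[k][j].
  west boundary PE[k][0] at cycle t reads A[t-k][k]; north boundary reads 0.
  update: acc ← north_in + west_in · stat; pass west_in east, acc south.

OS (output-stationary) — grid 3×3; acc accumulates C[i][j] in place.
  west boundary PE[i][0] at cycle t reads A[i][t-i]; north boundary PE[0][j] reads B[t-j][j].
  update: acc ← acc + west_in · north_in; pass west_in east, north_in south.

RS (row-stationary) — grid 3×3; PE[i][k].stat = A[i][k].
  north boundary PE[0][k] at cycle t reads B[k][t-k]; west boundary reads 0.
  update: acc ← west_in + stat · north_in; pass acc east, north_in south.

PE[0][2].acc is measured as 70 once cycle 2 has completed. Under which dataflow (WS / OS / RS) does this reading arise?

WS [3×3] PE[0][2] across cycles:
  0: (0,2).acc=0  regs=<0,0>
  1: (0,2).acc=0  regs=<0,0>
  2: (0,2).acc=16  regs=<8,16>
OS [3×3] PE[0][2] across cycles:
  0: (0,2).acc=0  regs=<0,0>
  1: (0,2).acc=0  regs=<0,0>
  2: (0,2).acc=16  regs=<8,2>
RS [3×3] PE[0][2] across cycles:
  0: (0,2).acc=0  regs=<0,0>
  1: (0,2).acc=0  regs=<0,0>
  2: (0,2).acc=70  regs=<70,7>

dataflow = RS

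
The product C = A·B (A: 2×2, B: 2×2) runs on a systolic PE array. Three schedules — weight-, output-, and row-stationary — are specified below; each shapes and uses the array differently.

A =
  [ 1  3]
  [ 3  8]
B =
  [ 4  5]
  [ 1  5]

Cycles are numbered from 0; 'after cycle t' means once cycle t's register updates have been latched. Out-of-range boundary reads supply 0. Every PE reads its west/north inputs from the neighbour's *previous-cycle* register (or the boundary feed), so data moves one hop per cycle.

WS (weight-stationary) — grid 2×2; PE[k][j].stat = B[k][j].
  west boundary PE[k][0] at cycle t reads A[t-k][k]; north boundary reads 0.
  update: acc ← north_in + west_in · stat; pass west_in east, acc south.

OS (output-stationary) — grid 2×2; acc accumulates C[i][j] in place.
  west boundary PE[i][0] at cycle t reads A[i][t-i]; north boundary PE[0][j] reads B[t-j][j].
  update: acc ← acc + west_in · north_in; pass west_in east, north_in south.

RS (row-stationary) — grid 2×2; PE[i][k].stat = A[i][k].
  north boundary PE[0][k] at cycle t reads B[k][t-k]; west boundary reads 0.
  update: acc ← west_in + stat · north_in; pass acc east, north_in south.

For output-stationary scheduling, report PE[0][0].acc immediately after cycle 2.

OS 2×2: PE[0][0] cycle-by-cycle (with neighbour feeds):
  0: (0,0).acc=4  regs=<1,4>
  1: (0,0).acc=7  regs=<3,1>
  2: (0,0).acc=7  regs=<0,0>

PE[0][0].acc = 7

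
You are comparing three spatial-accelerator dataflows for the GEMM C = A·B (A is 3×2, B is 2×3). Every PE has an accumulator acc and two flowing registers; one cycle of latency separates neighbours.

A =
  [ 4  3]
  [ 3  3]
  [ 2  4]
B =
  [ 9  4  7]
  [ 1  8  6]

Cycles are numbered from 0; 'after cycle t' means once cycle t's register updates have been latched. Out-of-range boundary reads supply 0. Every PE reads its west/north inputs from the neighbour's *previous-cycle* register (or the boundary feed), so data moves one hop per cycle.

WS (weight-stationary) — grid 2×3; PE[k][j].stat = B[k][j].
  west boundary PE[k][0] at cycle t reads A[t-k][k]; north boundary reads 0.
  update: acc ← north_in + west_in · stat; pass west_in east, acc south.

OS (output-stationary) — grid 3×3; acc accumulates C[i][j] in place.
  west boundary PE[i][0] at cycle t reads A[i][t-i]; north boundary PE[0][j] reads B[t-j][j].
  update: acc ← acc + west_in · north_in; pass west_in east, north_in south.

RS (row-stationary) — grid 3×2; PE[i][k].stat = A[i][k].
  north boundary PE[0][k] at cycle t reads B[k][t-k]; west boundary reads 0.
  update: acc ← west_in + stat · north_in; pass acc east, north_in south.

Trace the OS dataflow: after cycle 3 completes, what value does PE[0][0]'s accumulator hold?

Tracing OS — 3×3 array, target PE[0][0]:
  [0] (0,0) acc=36 (h:4 v:9)
  [1] (0,0) acc=39 (h:3 v:1)
  [2] (0,0) acc=39 (h:0 v:0)
  [3] (0,0) acc=39 (h:0 v:0)

PE[0][0].acc = 39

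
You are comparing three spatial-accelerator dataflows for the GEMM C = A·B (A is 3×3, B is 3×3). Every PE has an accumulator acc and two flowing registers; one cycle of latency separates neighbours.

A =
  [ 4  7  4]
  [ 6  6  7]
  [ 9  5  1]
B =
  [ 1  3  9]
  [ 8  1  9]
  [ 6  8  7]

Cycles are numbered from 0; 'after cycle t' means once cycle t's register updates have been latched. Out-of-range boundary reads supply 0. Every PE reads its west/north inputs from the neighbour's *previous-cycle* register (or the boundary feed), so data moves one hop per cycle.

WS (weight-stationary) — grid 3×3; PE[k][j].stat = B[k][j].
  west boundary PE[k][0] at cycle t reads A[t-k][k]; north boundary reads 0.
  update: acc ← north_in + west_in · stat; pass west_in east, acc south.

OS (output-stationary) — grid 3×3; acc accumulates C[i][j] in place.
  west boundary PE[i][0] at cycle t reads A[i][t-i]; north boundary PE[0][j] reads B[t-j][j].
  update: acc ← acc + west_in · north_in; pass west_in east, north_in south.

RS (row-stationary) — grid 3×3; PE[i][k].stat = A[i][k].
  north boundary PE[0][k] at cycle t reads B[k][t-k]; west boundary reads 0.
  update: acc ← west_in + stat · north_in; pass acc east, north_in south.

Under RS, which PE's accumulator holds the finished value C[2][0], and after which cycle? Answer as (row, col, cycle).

RS: C[2][0] accumulates in PE[2][2]:
  after 0 — PE[2][2] acc=0, pass-E 0, pass-S 0
  after 1 — PE[2][2] acc=0, pass-E 0, pass-S 0
  after 2 — PE[2][2] acc=0, pass-E 0, pass-S 0
  after 3 — PE[2][2] acc=0, pass-E 0, pass-S 0
  after 4 — PE[2][2] acc=55, pass-E 55, pass-S 6

(row, col, cycle) = (2, 2, 4)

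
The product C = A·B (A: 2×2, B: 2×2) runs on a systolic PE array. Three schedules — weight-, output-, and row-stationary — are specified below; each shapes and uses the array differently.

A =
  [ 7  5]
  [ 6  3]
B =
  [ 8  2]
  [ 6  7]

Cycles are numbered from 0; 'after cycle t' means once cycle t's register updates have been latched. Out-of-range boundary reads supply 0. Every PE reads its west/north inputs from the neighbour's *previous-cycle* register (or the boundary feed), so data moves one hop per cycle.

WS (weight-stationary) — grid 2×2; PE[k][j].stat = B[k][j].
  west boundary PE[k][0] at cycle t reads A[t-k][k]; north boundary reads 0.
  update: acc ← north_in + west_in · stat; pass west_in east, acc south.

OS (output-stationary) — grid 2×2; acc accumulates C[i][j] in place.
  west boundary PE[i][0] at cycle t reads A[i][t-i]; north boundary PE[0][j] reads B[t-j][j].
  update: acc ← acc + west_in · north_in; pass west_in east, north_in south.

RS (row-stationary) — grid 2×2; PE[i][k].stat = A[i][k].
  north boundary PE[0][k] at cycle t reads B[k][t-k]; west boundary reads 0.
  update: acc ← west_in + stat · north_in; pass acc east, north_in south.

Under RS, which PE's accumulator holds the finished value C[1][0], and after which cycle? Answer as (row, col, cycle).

Under RS, C[1][0] lands at PE[1][1]:
  c0 r1c1: 0 / 0 / 0
  c1 r1c1: 0 / 0 / 0
  c2 r1c1: 66 / 66 / 6

(row, col, cycle) = (1, 1, 2)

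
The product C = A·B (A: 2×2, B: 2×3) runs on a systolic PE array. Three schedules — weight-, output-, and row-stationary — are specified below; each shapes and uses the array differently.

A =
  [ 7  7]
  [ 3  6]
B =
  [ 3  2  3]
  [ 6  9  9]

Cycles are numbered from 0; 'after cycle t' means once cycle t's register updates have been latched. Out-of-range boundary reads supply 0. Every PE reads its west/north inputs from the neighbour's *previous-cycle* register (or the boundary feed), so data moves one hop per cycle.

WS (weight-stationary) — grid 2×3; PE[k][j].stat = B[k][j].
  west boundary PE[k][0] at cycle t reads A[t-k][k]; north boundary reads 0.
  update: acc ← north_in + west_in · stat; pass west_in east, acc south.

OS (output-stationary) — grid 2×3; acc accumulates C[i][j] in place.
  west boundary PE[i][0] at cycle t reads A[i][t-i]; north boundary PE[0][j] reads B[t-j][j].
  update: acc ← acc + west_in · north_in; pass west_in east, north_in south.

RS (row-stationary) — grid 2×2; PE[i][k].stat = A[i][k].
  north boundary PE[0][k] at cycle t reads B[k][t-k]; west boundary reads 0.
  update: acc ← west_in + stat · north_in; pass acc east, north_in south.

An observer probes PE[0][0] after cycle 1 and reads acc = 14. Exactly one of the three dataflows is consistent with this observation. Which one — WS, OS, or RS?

dataflow = RS

— WS: 2×3; PE[0][0] trace:
  0: (0,0).acc=21  regs=<7,21>
  1: (0,0).acc=9  regs=<3,9>
— OS: 2×3; PE[0][0] trace:
  0: (0,0).acc=21  regs=<7,3>
  1: (0,0).acc=63  regs=<7,6>
— RS: 2×2; PE[0][0] trace:
  0: (0,0).acc=21  regs=<21,3>
  1: (0,0).acc=14  regs=<14,2>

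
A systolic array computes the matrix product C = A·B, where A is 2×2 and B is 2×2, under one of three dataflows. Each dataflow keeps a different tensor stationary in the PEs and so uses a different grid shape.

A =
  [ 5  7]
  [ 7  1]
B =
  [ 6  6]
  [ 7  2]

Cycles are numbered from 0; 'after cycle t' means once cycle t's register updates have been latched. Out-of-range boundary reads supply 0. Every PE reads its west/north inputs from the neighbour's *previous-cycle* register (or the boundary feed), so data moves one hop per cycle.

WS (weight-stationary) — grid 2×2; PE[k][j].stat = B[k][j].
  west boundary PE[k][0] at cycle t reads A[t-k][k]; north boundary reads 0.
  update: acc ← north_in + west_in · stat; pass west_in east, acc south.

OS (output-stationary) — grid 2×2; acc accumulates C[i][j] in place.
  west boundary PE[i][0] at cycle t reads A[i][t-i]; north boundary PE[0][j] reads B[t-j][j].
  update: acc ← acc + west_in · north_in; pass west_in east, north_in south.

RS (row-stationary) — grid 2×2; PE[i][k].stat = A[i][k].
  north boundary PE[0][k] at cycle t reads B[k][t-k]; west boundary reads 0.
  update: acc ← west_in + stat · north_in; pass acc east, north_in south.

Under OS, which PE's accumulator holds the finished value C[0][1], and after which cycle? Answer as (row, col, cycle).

(row, col, cycle) = (0, 1, 2)

OS: C[0][1] accumulates in PE[0][1]:
  @0  [0,1]  acc 0  |  →0  ↓0
  @1  [0,1]  acc 30  |  →5  ↓6
  @2  [0,1]  acc 44  |  →7  ↓2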